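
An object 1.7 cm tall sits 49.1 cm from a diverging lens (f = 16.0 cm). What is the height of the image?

For a diverging lens, f = -16.0 cm.
1/d_i = 1/f − 1/d_o = 1/(-16.00) − 1/(49.1) = -0.08287, so d_i = -12.07 cm.
m = −d_i/d_o = +0.2458.
|h_i| = |m|·h_o = 0.2458 × 1.7 = 0.418 cm. The image is virtual, upright and reduced, on the same side as the object.

0.418 cm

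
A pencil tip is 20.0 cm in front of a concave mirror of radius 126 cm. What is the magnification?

m = +1.47

f = R/2 = 126/2 = 63.00 cm.
1/d_i = 1/f − 1/d_o = 1/(63.00) − 1/(20.0) = -0.03413, so d_i = -29.30 cm.
m = −d_i/d_o = −(-29.30)/(20.0) = +1.47.
The image is virtual, upright and enlarged, behind the mirror.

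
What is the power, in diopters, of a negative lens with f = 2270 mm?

P = -0.441 D

For a negative lens, f = −2270 mm.
f = -227 cm = -2.27 m.
P = 1/f = 1/(-2.27 m) = -0.441 D.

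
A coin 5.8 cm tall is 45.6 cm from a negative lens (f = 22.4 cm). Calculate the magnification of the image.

m = +0.329

For a negative lens, f = -22.4 cm.
1/d_i = 1/f − 1/d_o = 1/(-22.40) − 1/(45.6) = -0.06657, so d_i = -15.02 cm.
m = −d_i/d_o = −(-15.02)/(45.6) = +0.329.
The image is virtual, upright and reduced, on the same side as the object.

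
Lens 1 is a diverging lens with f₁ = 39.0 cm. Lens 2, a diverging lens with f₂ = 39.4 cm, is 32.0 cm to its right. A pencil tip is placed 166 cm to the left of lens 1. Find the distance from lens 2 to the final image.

Lens 1 is diverging, so f₁ = −39.0 cm.
Lens 1: 1/d_i1 = 1/f₁ − 1/d_o1 = 1/(-39.0) − 1/(166) = -0.03167, so d_i1 = -31.58 cm.
The intermediate image is 31.58 cm to the left of lens 1 (virtual), which is 32.0 − (-31.58) = 63.58 cm to the left of lens 2, so d_o2 = +63.58 cm.
Lens 2 is diverging, so f₂ = −39.4 cm.
Lens 2: 1/d_i2 = 1/f₂ − 1/d_o2 = 1/(-39.4) − 1/(63.58) = -0.04111, so d_i2 = -24.3 cm.
The final image is virtual, 24.3 cm to the left of lens 2 (overall magnification ≈ 0.073).

24.3 cm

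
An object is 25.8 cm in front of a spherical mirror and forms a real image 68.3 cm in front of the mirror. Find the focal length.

f = 18.7 cm (concave)

Real image ⇒ d_i = +68.3 cm.
1/f = 1/d_o + 1/d_i = 1/(25.8) + 1/(68.3) = 0.05340, so f = 18.7 cm.
Since f is positive, the spherical mirror is concave.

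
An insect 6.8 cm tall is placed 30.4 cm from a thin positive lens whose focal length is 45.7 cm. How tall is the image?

20.3 cm

1/d_i = 1/f − 1/d_o = 1/(45.70) − 1/(30.4) = -0.01101, so d_i = -90.80 cm.
m = −d_i/d_o = +2.987.
|h_i| = |m|·h_o = 2.987 × 6.8 = 20.3 cm. The image is virtual, upright and enlarged, on the same side as the object.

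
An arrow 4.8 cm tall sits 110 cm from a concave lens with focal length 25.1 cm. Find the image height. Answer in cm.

For a concave lens, f = -25.1 cm.
1/d_i = 1/f − 1/d_o = 1/(-25.10) − 1/(110) = -0.04893, so d_i = -20.44 cm.
m = −d_i/d_o = +0.1858.
|h_i| = |m|·h_o = 0.1858 × 4.8 = 0.892 cm. The image is virtual, upright and reduced, on the same side as the object.

0.892 cm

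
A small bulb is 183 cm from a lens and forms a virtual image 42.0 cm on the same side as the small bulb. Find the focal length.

f = -54.5 cm (diverging)

Virtual image ⇒ d_i = −42.0 cm.
1/f = 1/d_o + 1/d_i = 1/(183) + 1/(-42.0) = -0.01835, so f = -54.5 cm.
Since f is negative, the lens is diverging.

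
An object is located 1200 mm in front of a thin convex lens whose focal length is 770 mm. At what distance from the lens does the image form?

2150 mm

Lens equation: 1/s_i = 1/f − 1/s_o = 1/(770.0) − 1/(1200) = 0.001299 − 0.0008333 = 0.0004654, so s_i = 2150 mm.
The image is real, inverted and enlarged, on the far side of the lens.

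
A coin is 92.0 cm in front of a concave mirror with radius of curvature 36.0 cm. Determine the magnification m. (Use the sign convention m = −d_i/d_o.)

m = -0.243

f = R/2 = 36.0/2 = 18.00 cm.
1/d_i = 1/f − 1/d_o = 1/(18.00) − 1/(92.0) = 0.04469, so d_i = 22.38 cm.
m = −d_i/d_o = −(22.38)/(92.0) = -0.243.
The image is real, inverted and reduced, in front of the mirror.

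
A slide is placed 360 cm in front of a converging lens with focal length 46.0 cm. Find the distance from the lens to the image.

Lens equation: 1/q = 1/f − 1/p = 1/(46.00) − 1/(360) = 0.02174 − 0.002778 = 0.01896, so q = 52.7 cm.
The image is real, inverted and reduced, on the far side of the lens.

52.7 cm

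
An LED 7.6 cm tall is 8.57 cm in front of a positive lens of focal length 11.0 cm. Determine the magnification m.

1/d_i = 1/f − 1/d_o = 1/(11.00) − 1/(8.57) = -0.02578, so d_i = -38.79 cm.
m = −d_i/d_o = −(-38.79)/(8.57) = +4.53.
The image is virtual, upright and enlarged, on the same side as the object.

m = +4.53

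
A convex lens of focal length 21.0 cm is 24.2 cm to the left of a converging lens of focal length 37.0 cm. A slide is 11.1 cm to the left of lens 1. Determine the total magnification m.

m = -7.30

Lens 1: 1/d_i1 = 1/(21.0) − 1/(11.1) = -0.04247, so d_i1 = -23.55 cm; m₁ = −d_i1/d_o1 = +2.122.
d_o2 = 24.2 − (-23.55) = 47.75 cm.
Lens 2: 1/d_i2 = 1/(37.0) − 1/(47.75) = 0.006085, so d_i2 = 164.3 cm; m₂ = −d_i2/d_o2 = -3.442.
m = m₁·m₂ = (+2.122)(-3.442) = -7.30.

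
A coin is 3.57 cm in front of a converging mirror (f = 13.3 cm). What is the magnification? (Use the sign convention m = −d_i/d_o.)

m = +1.37

1/d_i = 1/f − 1/d_o = 1/(13.30) − 1/(3.57) = -0.2049, so d_i = -4.880 cm.
m = −d_i/d_o = −(-4.880)/(3.57) = +1.37.
The image is virtual, upright and enlarged, behind the mirror.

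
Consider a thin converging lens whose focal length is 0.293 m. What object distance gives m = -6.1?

0.341 m

m = −d_i/d_o ⇒ d_i = −m·d_o.
1/f = 1/d_o + 1/d_i = 1/d_o − 1/(m·d_o) = (1 − 1/m)/d_o, so d_o = f(1 − 1/m) = (0.2930)(1 − 1/(-6.1)) = 0.341 m.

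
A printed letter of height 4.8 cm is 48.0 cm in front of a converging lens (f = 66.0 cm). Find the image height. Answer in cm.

17.6 cm

1/d_i = 1/f − 1/d_o = 1/(66.00) − 1/(48.0) = -0.005682, so d_i = -176.0 cm.
m = −d_i/d_o = +3.667.
|h_i| = |m|·h_o = 3.667 × 4.8 = 17.6 cm. The image is virtual, upright and enlarged, on the same side as the object.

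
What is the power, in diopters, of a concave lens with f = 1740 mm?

For a concave lens, f = −1740 mm.
f = -174 cm = -1.74 m.
P = 1/f = 1/(-1.74 m) = -0.575 D.

P = -0.575 D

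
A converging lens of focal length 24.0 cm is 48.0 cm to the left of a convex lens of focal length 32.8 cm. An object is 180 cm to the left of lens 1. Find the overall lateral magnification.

m = -0.404

Lens 1: 1/d_i1 = 1/(24.0) − 1/(180) = 0.03611, so d_i1 = 27.69 cm; m₁ = −d_i1/d_o1 = -0.1538.
d_o2 = 48.0 − (27.69) = 20.31 cm.
Lens 2: 1/d_i2 = 1/(32.8) − 1/(20.31) = -0.01875, so d_i2 = -53.34 cm; m₂ = −d_i2/d_o2 = +2.626.
m = m₁·m₂ = (-0.1538)(+2.626) = -0.404.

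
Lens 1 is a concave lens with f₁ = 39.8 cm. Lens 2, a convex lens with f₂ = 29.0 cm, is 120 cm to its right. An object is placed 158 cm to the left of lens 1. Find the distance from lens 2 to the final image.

Lens 1 is diverging, so f₁ = −39.8 cm.
Lens 1: 1/d_i1 = 1/f₁ − 1/d_o1 = 1/(-39.8) − 1/(158) = -0.03145, so d_i1 = -31.79 cm.
The intermediate image is 31.79 cm to the left of lens 1 (virtual), which is 120 − (-31.79) = 151.8 cm to the left of lens 2, so d_o2 = +151.8 cm.
Lens 2: 1/d_i2 = 1/f₂ − 1/d_o2 = 1/(29.0) − 1/(151.8) = 0.02790, so d_i2 = 35.8 cm.
The final image is real, 35.8 cm to the right of lens 2 (overall magnification ≈ -0.048).

35.8 cm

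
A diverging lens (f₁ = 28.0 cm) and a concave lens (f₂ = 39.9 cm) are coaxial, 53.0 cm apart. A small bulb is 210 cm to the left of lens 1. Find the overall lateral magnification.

f₁ = −28.0 cm (diverging).
Lens 1: 1/d_i1 = 1/(-28.0) − 1/(210) = -0.04048, so d_i1 = -24.71 cm; m₁ = −d_i1/d_o1 = +0.1177.
d_o2 = 53.0 − (-24.71) = 77.71 cm.
f₂ = −39.9 cm (diverging).
Lens 2: 1/d_i2 = 1/(-39.9) − 1/(77.71) = -0.03793, so d_i2 = -26.36 cm; m₂ = −d_i2/d_o2 = +0.3393.
m = m₁·m₂ = (+0.1177)(+0.3393) = +0.0399.

m = +0.0399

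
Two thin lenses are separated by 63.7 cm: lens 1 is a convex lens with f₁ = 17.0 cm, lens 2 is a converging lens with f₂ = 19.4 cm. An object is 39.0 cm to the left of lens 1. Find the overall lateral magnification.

m = +1.06

Lens 1: 1/d_i1 = 1/(17.0) − 1/(39.0) = 0.03318, so d_i1 = 30.14 cm; m₁ = −d_i1/d_o1 = -0.7728.
d_o2 = 63.7 − (30.14) = 33.56 cm.
Lens 2: 1/d_i2 = 1/(19.4) − 1/(33.56) = 0.02175, so d_i2 = 45.98 cm; m₂ = −d_i2/d_o2 = -1.370.
m = m₁·m₂ = (-0.7728)(-1.370) = +1.06.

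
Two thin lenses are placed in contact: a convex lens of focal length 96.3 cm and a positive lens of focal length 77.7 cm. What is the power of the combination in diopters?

P = +2.33 D

P₁ = 1/f₁ = 1/(0.963 m) = +1.038 D; P₂ = 1/f₂ = 1/(0.777 m) = +1.287 D.
For thin lenses in contact, P = P₁ + P₂ = (+1.038) + (+1.287) = +2.33 D.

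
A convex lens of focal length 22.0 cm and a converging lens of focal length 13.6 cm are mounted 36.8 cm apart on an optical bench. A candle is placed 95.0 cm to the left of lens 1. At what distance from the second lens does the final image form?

20.5 cm

Lens 1: 1/d_i1 = 1/f₁ − 1/d_o1 = 1/(22.0) − 1/(95.0) = 0.03493, so d_i1 = 28.63 cm.
The intermediate image is 28.63 cm to the right of lens 1, which is 36.8 − (28.63) = 8.170 cm to the left of lens 2, so d_o2 = +8.170 cm.
Lens 2: 1/d_i2 = 1/f₂ − 1/d_o2 = 1/(13.6) − 1/(8.170) = -0.04887, so d_i2 = -20.5 cm.
The final image is virtual, 20.5 cm to the left of lens 2 (overall magnification ≈ -0.75).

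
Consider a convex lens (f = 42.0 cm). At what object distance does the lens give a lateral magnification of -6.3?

48.7 cm

m = −d_i/d_o ⇒ d_i = −m·d_o.
1/f = 1/d_o + 1/d_i = 1/d_o − 1/(m·d_o) = (1 − 1/m)/d_o, so d_o = f(1 − 1/m) = (42.00)(1 − 1/(-6.3)) = 48.7 cm.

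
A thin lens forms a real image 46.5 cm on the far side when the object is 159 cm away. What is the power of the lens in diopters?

d_i = +46.5 cm.
1/f = 1/d_o + 1/d_i = 1/(159) + 1/(46.5) = 0.02779 cm⁻¹.
f = 35.98 cm = 0.3598 m, so P = 1/f = +2.78 D.

P = +2.78 D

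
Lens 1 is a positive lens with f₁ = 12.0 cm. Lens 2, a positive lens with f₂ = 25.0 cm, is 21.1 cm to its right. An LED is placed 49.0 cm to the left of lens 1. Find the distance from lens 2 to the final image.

Lens 1: 1/d_i1 = 1/f₁ − 1/d_o1 = 1/(12.0) − 1/(49.0) = 0.06293, so d_i1 = 15.89 cm.
The intermediate image is 15.89 cm to the right of lens 1, which is 21.1 − (15.89) = 5.210 cm to the left of lens 2, so d_o2 = +5.210 cm.
Lens 2: 1/d_i2 = 1/f₂ − 1/d_o2 = 1/(25.0) − 1/(5.210) = -0.1519, so d_i2 = -6.58 cm.
The final image is virtual, 6.58 cm to the left of lens 2 (overall magnification ≈ -0.41).

6.58 cm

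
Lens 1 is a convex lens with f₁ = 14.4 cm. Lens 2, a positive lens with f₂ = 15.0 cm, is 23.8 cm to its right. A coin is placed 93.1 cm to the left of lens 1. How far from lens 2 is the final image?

Lens 1: 1/d_i1 = 1/f₁ − 1/d_o1 = 1/(14.4) − 1/(93.1) = 0.05870, so d_i1 = 17.03 cm.
The intermediate image is 17.03 cm to the right of lens 1, which is 23.8 − (17.03) = 6.770 cm to the left of lens 2, so d_o2 = +6.770 cm.
Lens 2: 1/d_i2 = 1/f₂ − 1/d_o2 = 1/(15.0) − 1/(6.770) = -0.08104, so d_i2 = -12.3 cm.
The final image is virtual, 12.3 cm to the left of lens 2 (overall magnification ≈ -0.33).

12.3 cm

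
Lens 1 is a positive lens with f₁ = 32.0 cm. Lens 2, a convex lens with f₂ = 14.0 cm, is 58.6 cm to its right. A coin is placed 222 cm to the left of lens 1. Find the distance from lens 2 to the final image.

Lens 1: 1/d_i1 = 1/f₁ − 1/d_o1 = 1/(32.0) − 1/(222) = 0.02675, so d_i1 = 37.39 cm.
The intermediate image is 37.39 cm to the right of lens 1, which is 58.6 − (37.39) = 21.21 cm to the left of lens 2, so d_o2 = +21.21 cm.
Lens 2: 1/d_i2 = 1/f₂ − 1/d_o2 = 1/(14.0) − 1/(21.21) = 0.02428, so d_i2 = 41.2 cm.
The final image is real, 41.2 cm to the right of lens 2 (overall magnification ≈ 0.33).

41.2 cm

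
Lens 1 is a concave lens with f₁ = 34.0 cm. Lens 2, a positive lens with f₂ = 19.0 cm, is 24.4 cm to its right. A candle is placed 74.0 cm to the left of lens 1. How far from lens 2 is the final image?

31.6 cm

Lens 1 is diverging, so f₁ = −34.0 cm.
Lens 1: 1/d_i1 = 1/f₁ − 1/d_o1 = 1/(-34.0) − 1/(74.0) = -0.04293, so d_i1 = -23.30 cm.
The intermediate image is 23.30 cm to the left of lens 1 (virtual), which is 24.4 − (-23.30) = 47.70 cm to the left of lens 2, so d_o2 = +47.70 cm.
Lens 2: 1/d_i2 = 1/f₂ − 1/d_o2 = 1/(19.0) − 1/(47.70) = 0.03167, so d_i2 = 31.6 cm.
The final image is real, 31.6 cm to the right of lens 2 (overall magnification ≈ -0.21).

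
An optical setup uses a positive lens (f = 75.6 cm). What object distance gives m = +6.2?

63.4 cm

m = −d_i/d_o ⇒ d_i = −m·d_o.
1/f = 1/d_o + 1/d_i = 1/d_o − 1/(m·d_o) = (1 − 1/m)/d_o, so d_o = f(1 − 1/m) = (75.60)(1 − 1/(+6.2)) = 63.4 cm.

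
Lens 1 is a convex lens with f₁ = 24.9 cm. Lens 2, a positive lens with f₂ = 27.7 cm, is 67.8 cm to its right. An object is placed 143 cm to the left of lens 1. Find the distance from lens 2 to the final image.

Lens 1: 1/d_i1 = 1/f₁ − 1/d_o1 = 1/(24.9) − 1/(143) = 0.03317, so d_i1 = 30.15 cm.
The intermediate image is 30.15 cm to the right of lens 1, which is 67.8 − (30.15) = 37.65 cm to the left of lens 2, so d_o2 = +37.65 cm.
Lens 2: 1/d_i2 = 1/f₂ − 1/d_o2 = 1/(27.7) − 1/(37.65) = 0.009541, so d_i2 = 105 cm.
The final image is real, 105 cm to the right of lens 2 (overall magnification ≈ 0.59).

105 cm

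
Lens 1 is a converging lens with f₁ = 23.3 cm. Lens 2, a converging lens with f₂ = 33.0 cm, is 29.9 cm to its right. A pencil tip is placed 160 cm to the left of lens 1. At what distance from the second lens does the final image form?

Lens 1: 1/d_i1 = 1/f₁ − 1/d_o1 = 1/(23.3) − 1/(160) = 0.03667, so d_i1 = 27.27 cm.
The intermediate image is 27.27 cm to the right of lens 1, which is 29.9 − (27.27) = 2.630 cm to the left of lens 2, so d_o2 = +2.630 cm.
Lens 2: 1/d_i2 = 1/f₂ − 1/d_o2 = 1/(33.0) − 1/(2.630) = -0.3499, so d_i2 = -2.86 cm.
The final image is virtual, 2.86 cm to the left of lens 2 (overall magnification ≈ -0.19).

2.86 cm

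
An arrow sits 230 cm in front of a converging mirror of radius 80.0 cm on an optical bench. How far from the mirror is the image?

f = R/2 = 80.0/2 = 40.00 cm.
Mirror equation: 1/q = 1/f − 1/p = 1/(40.00) − 1/(230) = 0.02500 − 0.004348 = 0.02065, so q = 48.4 cm.
The image is real, inverted and reduced, in front of the mirror.

48.4 cm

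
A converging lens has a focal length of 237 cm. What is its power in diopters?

f = 237 cm = 2.37 m.
P = 1/f = 1/(2.37 m) = +0.422 D.

P = +0.422 D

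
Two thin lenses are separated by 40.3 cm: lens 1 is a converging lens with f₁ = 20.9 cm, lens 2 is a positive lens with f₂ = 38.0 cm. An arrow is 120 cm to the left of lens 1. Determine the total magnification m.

m = -0.348

Lens 1: 1/d_i1 = 1/(20.9) − 1/(120) = 0.03951, so d_i1 = 25.31 cm; m₁ = −d_i1/d_o1 = -0.2109.
d_o2 = 40.3 − (25.31) = 14.99 cm.
Lens 2: 1/d_i2 = 1/(38.0) − 1/(14.99) = -0.04040, so d_i2 = -24.76 cm; m₂ = −d_i2/d_o2 = +1.651.
m = m₁·m₂ = (-0.2109)(+1.651) = -0.348.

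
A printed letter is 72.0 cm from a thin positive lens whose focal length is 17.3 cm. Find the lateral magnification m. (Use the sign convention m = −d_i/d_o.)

m = -0.316

1/d_i = 1/f − 1/d_o = 1/(17.30) − 1/(72.0) = 0.04391, so d_i = 22.77 cm.
m = −d_i/d_o = −(22.77)/(72.0) = -0.316.
The image is real, inverted and reduced, on the far side of the lens.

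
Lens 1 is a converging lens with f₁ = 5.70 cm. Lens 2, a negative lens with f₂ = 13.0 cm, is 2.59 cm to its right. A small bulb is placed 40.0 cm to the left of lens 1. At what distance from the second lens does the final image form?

Lens 1: 1/d_i1 = 1/f₁ − 1/d_o1 = 1/(5.70) − 1/(40.0) = 0.1504, so d_i1 = 6.647 cm.
The intermediate image is 6.647 cm to the right of lens 1, which lies 4.057 cm to the right of lens 2 — a virtual object — so d_o2 = −4.057 cm.
Lens 2 is diverging, so f₂ = −13.0 cm.
Lens 2: 1/d_i2 = 1/f₂ − 1/d_o2 = 1/(-13.0) − 1/(-4.057) = 0.1696, so d_i2 = 5.90 cm.
The final image is real, 5.90 cm to the right of lens 2 (overall magnification ≈ -0.24).

5.90 cm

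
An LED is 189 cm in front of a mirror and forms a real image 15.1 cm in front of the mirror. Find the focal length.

f = 14.0 cm (concave)

Real image ⇒ d_i = +15.1 cm.
1/f = 1/d_o + 1/d_i = 1/(189) + 1/(15.1) = 0.07152, so f = 14.0 cm.
Since f is positive, the mirror is concave.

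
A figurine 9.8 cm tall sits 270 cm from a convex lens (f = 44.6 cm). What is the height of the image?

1/d_i = 1/f − 1/d_o = 1/(44.60) − 1/(270) = 0.01872, so d_i = 53.43 cm.
m = −d_i/d_o = -0.1979.
|h_i| = |m|·h_o = 0.1979 × 9.8 = 1.94 cm. The image is real, inverted and reduced, on the far side of the lens.

1.94 cm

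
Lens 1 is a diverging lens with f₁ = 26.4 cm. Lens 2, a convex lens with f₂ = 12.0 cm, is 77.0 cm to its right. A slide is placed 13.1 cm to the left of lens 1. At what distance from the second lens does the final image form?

Lens 1 is diverging, so f₁ = −26.4 cm.
Lens 1: 1/d_i1 = 1/f₁ − 1/d_o1 = 1/(-26.4) − 1/(13.1) = -0.1142, so d_i1 = -8.755 cm.
The intermediate image is 8.755 cm to the left of lens 1 (virtual), which is 77.0 − (-8.755) = 85.75 cm to the left of lens 2, so d_o2 = +85.75 cm.
Lens 2: 1/d_i2 = 1/f₂ − 1/d_o2 = 1/(12.0) − 1/(85.75) = 0.07167, so d_i2 = 14.0 cm.
The final image is real, 14.0 cm to the right of lens 2 (overall magnification ≈ -0.11).

14.0 cm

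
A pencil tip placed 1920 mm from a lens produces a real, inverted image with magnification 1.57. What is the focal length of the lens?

f = 1170 mm (converging)

m = −d_i/d_o ⇒ d_i = −m·d_o = −(-1.57)·(1920) = 3014 mm.
1/f = 1/d_o + 1/d_i = 1/(1920) + 1/(3014) = 0.0008526, so f = 1170 mm.
Since f is positive, the lens is converging.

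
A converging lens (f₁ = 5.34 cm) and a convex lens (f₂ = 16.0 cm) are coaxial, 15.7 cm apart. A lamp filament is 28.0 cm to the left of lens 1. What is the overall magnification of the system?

Lens 1: 1/d_i1 = 1/(5.34) − 1/(28.0) = 0.1516, so d_i1 = 6.598 cm; m₁ = −d_i1/d_o1 = -0.2356.
d_o2 = 15.7 − (6.598) = 9.102 cm.
Lens 2: 1/d_i2 = 1/(16.0) − 1/(9.102) = -0.04737, so d_i2 = -21.11 cm; m₂ = −d_i2/d_o2 = +2.320.
m = m₁·m₂ = (-0.2356)(+2.320) = -0.547.

m = -0.547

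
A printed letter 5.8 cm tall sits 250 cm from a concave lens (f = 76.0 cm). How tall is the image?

1.35 cm

For a concave lens, f = -76.0 cm.
1/d_i = 1/f − 1/d_o = 1/(-76.00) − 1/(250) = -0.01716, so d_i = -58.28 cm.
m = −d_i/d_o = +0.2331.
|h_i| = |m|·h_o = 0.2331 × 5.8 = 1.35 cm. The image is virtual, upright and reduced, on the same side as the object.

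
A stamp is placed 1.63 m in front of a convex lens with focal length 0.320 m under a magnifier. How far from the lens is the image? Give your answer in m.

Thin-lens equation: 1/q = 1/f − 1/p = 1/(0.3200) − 1/(1.63) = 3.125 − 0.6135 = 2.512, so q = 0.398 m.
The image is real, inverted and reduced, on the far side of the lens.

0.398 m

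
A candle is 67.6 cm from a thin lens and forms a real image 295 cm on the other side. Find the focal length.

f = 55.0 cm (converging)

Real image ⇒ d_i = +295 cm.
1/f = 1/d_o + 1/d_i = 1/(67.6) + 1/(295) = 0.01818, so f = 55.0 cm.
Since f is positive, the thin lens is converging.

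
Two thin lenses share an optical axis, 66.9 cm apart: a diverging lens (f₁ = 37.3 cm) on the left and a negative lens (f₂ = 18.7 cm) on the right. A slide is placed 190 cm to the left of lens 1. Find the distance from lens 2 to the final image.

15.7 cm

Lens 1 is diverging, so f₁ = −37.3 cm.
Lens 1: 1/d_i1 = 1/f₁ − 1/d_o1 = 1/(-37.3) − 1/(190) = -0.03207, so d_i1 = -31.18 cm.
The intermediate image is 31.18 cm to the left of lens 1 (virtual), which is 66.9 − (-31.18) = 98.08 cm to the left of lens 2, so d_o2 = +98.08 cm.
Lens 2 is diverging, so f₂ = −18.7 cm.
Lens 2: 1/d_i2 = 1/f₂ − 1/d_o2 = 1/(-18.7) − 1/(98.08) = -0.06367, so d_i2 = -15.7 cm.
The final image is virtual, 15.7 cm to the left of lens 2 (overall magnification ≈ 0.026).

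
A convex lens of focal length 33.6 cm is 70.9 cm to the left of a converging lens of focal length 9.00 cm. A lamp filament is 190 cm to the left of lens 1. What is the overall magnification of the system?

Lens 1: 1/d_i1 = 1/(33.6) − 1/(190) = 0.02450, so d_i1 = 40.82 cm; m₁ = −d_i1/d_o1 = -0.2148.
d_o2 = 70.9 − (40.82) = 30.08 cm.
Lens 2: 1/d_i2 = 1/(9.00) − 1/(30.08) = 0.07787, so d_i2 = 12.84 cm; m₂ = −d_i2/d_o2 = -0.4269.
m = m₁·m₂ = (-0.2148)(-0.4269) = +0.0917.

m = +0.0917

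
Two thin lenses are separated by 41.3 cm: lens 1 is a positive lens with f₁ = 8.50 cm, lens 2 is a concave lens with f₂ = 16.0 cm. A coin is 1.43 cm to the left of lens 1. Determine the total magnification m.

m = +0.326

Lens 1: 1/d_i1 = 1/(8.50) − 1/(1.43) = -0.5817, so d_i1 = -1.719 cm; m₁ = −d_i1/d_o1 = +1.202.
d_o2 = 41.3 − (-1.719) = 43.02 cm.
f₂ = −16.0 cm (diverging).
Lens 2: 1/d_i2 = 1/(-16.0) − 1/(43.02) = -0.08575, so d_i2 = -11.66 cm; m₂ = −d_i2/d_o2 = +0.2711.
m = m₁·m₂ = (+1.202)(+0.2711) = +0.326.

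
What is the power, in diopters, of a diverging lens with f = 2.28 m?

For a diverging lens, f = −2.28 m.
P = 1/f = 1/(-2.28 m) = -0.439 D.

P = -0.439 D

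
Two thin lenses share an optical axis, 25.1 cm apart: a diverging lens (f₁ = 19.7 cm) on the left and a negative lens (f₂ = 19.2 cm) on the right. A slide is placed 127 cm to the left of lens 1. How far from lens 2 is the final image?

Lens 1 is diverging, so f₁ = −19.7 cm.
Lens 1: 1/d_i1 = 1/f₁ − 1/d_o1 = 1/(-19.7) − 1/(127) = -0.05864, so d_i1 = -17.05 cm.
The intermediate image is 17.05 cm to the left of lens 1 (virtual), which is 25.1 − (-17.05) = 42.15 cm to the left of lens 2, so d_o2 = +42.15 cm.
Lens 2 is diverging, so f₂ = −19.2 cm.
Lens 2: 1/d_i2 = 1/f₂ − 1/d_o2 = 1/(-19.2) − 1/(42.15) = -0.07581, so d_i2 = -13.2 cm.
The final image is virtual, 13.2 cm to the left of lens 2 (overall magnification ≈ 0.042).

13.2 cm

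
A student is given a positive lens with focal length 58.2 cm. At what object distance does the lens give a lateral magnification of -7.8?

m = −d_i/d_o ⇒ d_i = −m·d_o.
1/f = 1/d_o + 1/d_i = 1/d_o − 1/(m·d_o) = (1 − 1/m)/d_o, so d_o = f(1 − 1/m) = (58.20)(1 − 1/(-7.8)) = 65.7 cm.

65.7 cm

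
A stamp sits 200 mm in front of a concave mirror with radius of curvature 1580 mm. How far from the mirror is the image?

f = R/2 = 1580/2 = 790.0 mm.
Mirror equation: 1/v = 1/f − 1/u = 1/(790.0) − 1/(200) = 0.001266 − 0.005000 = -0.003734, so v = -268 mm.
The image is virtual, upright and enlarged, behind the mirror.

268 mm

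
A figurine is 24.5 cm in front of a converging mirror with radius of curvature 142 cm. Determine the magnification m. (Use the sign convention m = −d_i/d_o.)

m = +1.53

f = R/2 = 142/2 = 71.00 cm.
1/d_i = 1/f − 1/d_o = 1/(71.00) − 1/(24.5) = -0.02673, so d_i = -37.41 cm.
m = −d_i/d_o = −(-37.41)/(24.5) = +1.53.
The image is virtual, upright and enlarged, behind the mirror.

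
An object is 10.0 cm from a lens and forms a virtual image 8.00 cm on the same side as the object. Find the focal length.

Virtual image ⇒ d_i = −8.00 cm.
1/f = 1/d_o + 1/d_i = 1/(10.0) + 1/(-8.00) = -0.02500, so f = -40.0 cm.
Since f is negative, the lens is diverging.

f = -40.0 cm (diverging)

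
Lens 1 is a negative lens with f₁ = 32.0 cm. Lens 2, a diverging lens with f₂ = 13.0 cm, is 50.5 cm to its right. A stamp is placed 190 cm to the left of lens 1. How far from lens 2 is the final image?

Lens 1 is diverging, so f₁ = −32.0 cm.
Lens 1: 1/d_i1 = 1/f₁ − 1/d_o1 = 1/(-32.0) − 1/(190) = -0.03651, so d_i1 = -27.39 cm.
The intermediate image is 27.39 cm to the left of lens 1 (virtual), which is 50.5 − (-27.39) = 77.89 cm to the left of lens 2, so d_o2 = +77.89 cm.
Lens 2 is diverging, so f₂ = −13.0 cm.
Lens 2: 1/d_i2 = 1/f₂ − 1/d_o2 = 1/(-13.0) − 1/(77.89) = -0.08976, so d_i2 = -11.1 cm.
The final image is virtual, 11.1 cm to the left of lens 2 (overall magnification ≈ 0.021).

11.1 cm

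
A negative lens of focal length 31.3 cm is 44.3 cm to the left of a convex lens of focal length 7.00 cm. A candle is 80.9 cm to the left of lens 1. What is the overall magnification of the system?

m = -0.0326

f₁ = −31.3 cm (diverging).
Lens 1: 1/d_i1 = 1/(-31.3) − 1/(80.9) = -0.04431, so d_i1 = -22.57 cm; m₁ = −d_i1/d_o1 = +0.2790.
d_o2 = 44.3 − (-22.57) = 66.87 cm.
Lens 2: 1/d_i2 = 1/(7.00) − 1/(66.87) = 0.1279, so d_i2 = 7.818 cm; m₂ = −d_i2/d_o2 = -0.1169.
m = m₁·m₂ = (+0.2790)(-0.1169) = -0.0326.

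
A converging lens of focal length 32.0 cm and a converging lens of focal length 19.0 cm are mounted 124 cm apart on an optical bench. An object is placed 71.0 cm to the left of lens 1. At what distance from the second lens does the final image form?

26.7 cm

Lens 1: 1/d_i1 = 1/f₁ − 1/d_o1 = 1/(32.0) − 1/(71.0) = 0.01717, so d_i1 = 58.26 cm.
The intermediate image is 58.26 cm to the right of lens 1, which is 124 − (58.26) = 65.74 cm to the left of lens 2, so d_o2 = +65.74 cm.
Lens 2: 1/d_i2 = 1/f₂ − 1/d_o2 = 1/(19.0) − 1/(65.74) = 0.03742, so d_i2 = 26.7 cm.
The final image is real, 26.7 cm to the right of lens 2 (overall magnification ≈ 0.33).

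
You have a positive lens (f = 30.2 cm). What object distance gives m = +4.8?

23.9 cm

m = −d_i/d_o ⇒ d_i = −m·d_o.
1/f = 1/d_o + 1/d_i = 1/d_o − 1/(m·d_o) = (1 − 1/m)/d_o, so d_o = f(1 − 1/m) = (30.20)(1 − 1/(+4.8)) = 23.9 cm.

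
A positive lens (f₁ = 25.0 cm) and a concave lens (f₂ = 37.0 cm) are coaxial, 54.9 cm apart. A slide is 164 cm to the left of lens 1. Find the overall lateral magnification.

Lens 1: 1/d_i1 = 1/(25.0) − 1/(164) = 0.03390, so d_i1 = 29.50 cm; m₁ = −d_i1/d_o1 = -0.1799.
d_o2 = 54.9 − (29.50) = 25.40 cm.
f₂ = −37.0 cm (diverging).
Lens 2: 1/d_i2 = 1/(-37.0) − 1/(25.40) = -0.06640, so d_i2 = -15.06 cm; m₂ = −d_i2/d_o2 = +0.5929.
m = m₁·m₂ = (-0.1799)(+0.5929) = -0.107.

m = -0.107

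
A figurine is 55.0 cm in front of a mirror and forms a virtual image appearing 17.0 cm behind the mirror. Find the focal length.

Virtual image ⇒ d_i = −17.0 cm.
1/f = 1/d_o + 1/d_i = 1/(55.0) + 1/(-17.0) = -0.04064, so f = -24.6 cm.
Since f is negative, the mirror is convex.

f = -24.6 cm (convex)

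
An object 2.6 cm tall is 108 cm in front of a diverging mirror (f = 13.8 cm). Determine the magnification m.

m = +0.113

For a diverging mirror, f = -13.8 cm.
1/d_i = 1/f − 1/d_o = 1/(-13.80) − 1/(108) = -0.08172, so d_i = -12.24 cm.
m = −d_i/d_o = −(-12.24)/(108) = +0.113.
The image is virtual, upright and reduced, behind the mirror.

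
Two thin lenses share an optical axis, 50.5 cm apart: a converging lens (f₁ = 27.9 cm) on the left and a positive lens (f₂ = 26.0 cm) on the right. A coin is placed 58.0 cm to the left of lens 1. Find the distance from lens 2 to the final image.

Lens 1: 1/d_i1 = 1/f₁ − 1/d_o1 = 1/(27.9) − 1/(58.0) = 0.01860, so d_i1 = 53.76 cm.
The intermediate image is 53.76 cm to the right of lens 1, which lies 3.260 cm to the right of lens 2 — a virtual object — so d_o2 = −3.260 cm.
Lens 2: 1/d_i2 = 1/f₂ − 1/d_o2 = 1/(26.0) − 1/(-3.260) = 0.3452, so d_i2 = 2.90 cm.
The final image is real, 2.90 cm to the right of lens 2 (overall magnification ≈ -0.82).

2.90 cm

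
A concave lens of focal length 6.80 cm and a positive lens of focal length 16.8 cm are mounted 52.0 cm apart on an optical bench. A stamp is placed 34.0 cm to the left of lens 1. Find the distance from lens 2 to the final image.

23.7 cm

Lens 1 is diverging, so f₁ = −6.80 cm.
Lens 1: 1/d_i1 = 1/f₁ − 1/d_o1 = 1/(-6.80) − 1/(34.0) = -0.1765, so d_i1 = -5.667 cm.
The intermediate image is 5.667 cm to the left of lens 1 (virtual), which is 52.0 − (-5.667) = 57.67 cm to the left of lens 2, so d_o2 = +57.67 cm.
Lens 2: 1/d_i2 = 1/f₂ − 1/d_o2 = 1/(16.8) − 1/(57.67) = 0.04218, so d_i2 = 23.7 cm.
The final image is real, 23.7 cm to the right of lens 2 (overall magnification ≈ -0.069).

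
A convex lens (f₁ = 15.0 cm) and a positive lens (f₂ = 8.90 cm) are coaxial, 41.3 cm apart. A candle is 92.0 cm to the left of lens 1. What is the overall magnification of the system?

Lens 1: 1/d_i1 = 1/(15.0) − 1/(92.0) = 0.05580, so d_i1 = 17.92 cm; m₁ = −d_i1/d_o1 = -0.1948.
d_o2 = 41.3 − (17.92) = 23.38 cm.
Lens 2: 1/d_i2 = 1/(8.90) − 1/(23.38) = 0.06959, so d_i2 = 14.37 cm; m₂ = −d_i2/d_o2 = -0.6146.
m = m₁·m₂ = (-0.1948)(-0.6146) = +0.120.

m = +0.120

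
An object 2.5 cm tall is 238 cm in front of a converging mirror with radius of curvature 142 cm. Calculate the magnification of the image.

m = -0.425

f = R/2 = 142/2 = 71.00 cm.
1/d_i = 1/f − 1/d_o = 1/(71.00) − 1/(238) = 0.009883, so d_i = 101.2 cm.
m = −d_i/d_o = −(101.2)/(238) = -0.425.
The image is real, inverted and reduced, in front of the mirror.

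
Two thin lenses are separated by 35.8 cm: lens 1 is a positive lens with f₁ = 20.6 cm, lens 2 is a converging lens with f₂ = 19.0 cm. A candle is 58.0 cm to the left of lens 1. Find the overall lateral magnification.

m = -0.691

Lens 1: 1/d_i1 = 1/(20.6) − 1/(58.0) = 0.03130, so d_i1 = 31.95 cm; m₁ = −d_i1/d_o1 = -0.5509.
d_o2 = 35.8 − (31.95) = 3.850 cm.
Lens 2: 1/d_i2 = 1/(19.0) − 1/(3.850) = -0.2071, so d_i2 = -4.828 cm; m₂ = −d_i2/d_o2 = +1.254.
m = m₁·m₂ = (-0.5509)(+1.254) = -0.691.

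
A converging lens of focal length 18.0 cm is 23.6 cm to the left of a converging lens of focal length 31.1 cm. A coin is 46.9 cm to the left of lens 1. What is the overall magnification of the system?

Lens 1: 1/d_i1 = 1/(18.0) − 1/(46.9) = 0.03423, so d_i1 = 29.21 cm; m₁ = −d_i1/d_o1 = -0.6228.
d_o2 = 23.6 − (29.21) = -5.610 cm (virtual object).
Lens 2: 1/d_i2 = 1/(31.1) − 1/(-5.610) = 0.2104, so d_i2 = 4.753 cm; m₂ = −d_i2/d_o2 = +0.8472.
m = m₁·m₂ = (-0.6228)(+0.8472) = -0.528.

m = -0.528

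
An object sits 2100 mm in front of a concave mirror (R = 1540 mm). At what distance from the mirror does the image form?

f = R/2 = 1540/2 = 770.0 mm.
Mirror equation: 1/s_i = 1/f − 1/s_o = 1/(770.0) − 1/(2100) = 0.001299 − 0.0004762 = 0.0008225, so s_i = 1220 mm.
The image is real, inverted and reduced, in front of the mirror.

1220 mm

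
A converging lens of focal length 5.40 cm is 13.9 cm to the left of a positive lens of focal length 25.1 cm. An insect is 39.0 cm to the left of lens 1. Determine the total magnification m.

Lens 1: 1/d_i1 = 1/(5.40) − 1/(39.0) = 0.1595, so d_i1 = 6.268 cm; m₁ = −d_i1/d_o1 = -0.1607.
d_o2 = 13.9 − (6.268) = 7.632 cm.
Lens 2: 1/d_i2 = 1/(25.1) − 1/(7.632) = -0.09119, so d_i2 = -10.97 cm; m₂ = −d_i2/d_o2 = +1.437.
m = m₁·m₂ = (-0.1607)(+1.437) = -0.231.

m = -0.231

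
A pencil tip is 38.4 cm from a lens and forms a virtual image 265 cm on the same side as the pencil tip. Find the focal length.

Virtual image ⇒ d_i = −265 cm.
1/f = 1/d_o + 1/d_i = 1/(38.4) + 1/(-265) = 0.02227, so f = 44.9 cm.
Since f is positive, the lens is converging.

f = 44.9 cm (converging)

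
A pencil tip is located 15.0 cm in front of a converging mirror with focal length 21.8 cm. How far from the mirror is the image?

Mirror equation: 1/v = 1/f − 1/u = 1/(21.80) − 1/(15.0) = 0.04587 − 0.06667 = -0.02080, so v = -48.1 cm.
The image is virtual, upright and enlarged, behind the mirror.

48.1 cm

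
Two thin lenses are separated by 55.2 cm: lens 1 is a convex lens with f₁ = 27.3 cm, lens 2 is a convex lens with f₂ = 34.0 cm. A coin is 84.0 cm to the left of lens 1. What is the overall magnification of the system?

Lens 1: 1/d_i1 = 1/(27.3) − 1/(84.0) = 0.02473, so d_i1 = 40.44 cm; m₁ = −d_i1/d_o1 = -0.4814.
d_o2 = 55.2 − (40.44) = 14.76 cm.
Lens 2: 1/d_i2 = 1/(34.0) − 1/(14.76) = -0.03834, so d_i2 = -26.08 cm; m₂ = −d_i2/d_o2 = +1.767.
m = m₁·m₂ = (-0.4814)(+1.767) = -0.851.

m = -0.851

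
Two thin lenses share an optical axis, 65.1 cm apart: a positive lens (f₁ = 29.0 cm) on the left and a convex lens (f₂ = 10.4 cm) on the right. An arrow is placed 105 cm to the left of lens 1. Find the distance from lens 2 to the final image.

Lens 1: 1/d_i1 = 1/f₁ − 1/d_o1 = 1/(29.0) − 1/(105) = 0.02496, so d_i1 = 40.07 cm.
The intermediate image is 40.07 cm to the right of lens 1, which is 65.1 − (40.07) = 25.03 cm to the left of lens 2, so d_o2 = +25.03 cm.
Lens 2: 1/d_i2 = 1/f₂ − 1/d_o2 = 1/(10.4) − 1/(25.03) = 0.05620, so d_i2 = 17.8 cm.
The final image is real, 17.8 cm to the right of lens 2 (overall magnification ≈ 0.27).

17.8 cm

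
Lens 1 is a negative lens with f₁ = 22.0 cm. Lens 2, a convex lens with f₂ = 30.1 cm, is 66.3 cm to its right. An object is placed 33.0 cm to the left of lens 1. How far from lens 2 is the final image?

48.4 cm

Lens 1 is diverging, so f₁ = −22.0 cm.
Lens 1: 1/d_i1 = 1/f₁ − 1/d_o1 = 1/(-22.0) − 1/(33.0) = -0.07576, so d_i1 = -13.20 cm.
The intermediate image is 13.20 cm to the left of lens 1 (virtual), which is 66.3 − (-13.20) = 79.50 cm to the left of lens 2, so d_o2 = +79.50 cm.
Lens 2: 1/d_i2 = 1/f₂ − 1/d_o2 = 1/(30.1) − 1/(79.50) = 0.02064, so d_i2 = 48.4 cm.
The final image is real, 48.4 cm to the right of lens 2 (overall magnification ≈ -0.24).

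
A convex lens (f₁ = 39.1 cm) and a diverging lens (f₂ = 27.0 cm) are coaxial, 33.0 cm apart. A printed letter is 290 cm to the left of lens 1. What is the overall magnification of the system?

Lens 1: 1/d_i1 = 1/(39.1) − 1/(290) = 0.02213, so d_i1 = 45.19 cm; m₁ = −d_i1/d_o1 = -0.1558.
d_o2 = 33.0 − (45.19) = -12.19 cm (virtual object).
f₂ = −27.0 cm (diverging).
Lens 2: 1/d_i2 = 1/(-27.0) − 1/(-12.19) = 0.04500, so d_i2 = 22.22 cm; m₂ = −d_i2/d_o2 = +1.823.
m = m₁·m₂ = (-0.1558)(+1.823) = -0.284.

m = -0.284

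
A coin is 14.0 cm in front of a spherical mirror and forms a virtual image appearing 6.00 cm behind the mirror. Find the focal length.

f = -10.5 cm (convex)

Virtual image ⇒ d_i = −6.00 cm.
1/f = 1/d_o + 1/d_i = 1/(14.0) + 1/(-6.00) = -0.09524, so f = -10.5 cm.
Since f is negative, the spherical mirror is convex.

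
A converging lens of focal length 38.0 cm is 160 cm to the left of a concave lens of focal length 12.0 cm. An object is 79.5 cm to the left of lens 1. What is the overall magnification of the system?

Lens 1: 1/d_i1 = 1/(38.0) − 1/(79.5) = 0.01374, so d_i1 = 72.80 cm; m₁ = −d_i1/d_o1 = -0.9157.
d_o2 = 160 − (72.80) = 87.20 cm.
f₂ = −12.0 cm (diverging).
Lens 2: 1/d_i2 = 1/(-12.0) − 1/(87.20) = -0.09480, so d_i2 = -10.55 cm; m₂ = −d_i2/d_o2 = +0.1210.
m = m₁·m₂ = (-0.9157)(+0.1210) = -0.111.

m = -0.111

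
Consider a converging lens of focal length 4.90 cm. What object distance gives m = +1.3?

m = −d_i/d_o ⇒ d_i = −m·d_o.
1/f = 1/d_o + 1/d_i = 1/d_o − 1/(m·d_o) = (1 − 1/m)/d_o, so d_o = f(1 − 1/m) = (4.900)(1 − 1/(+1.3)) = 1.13 cm.

1.13 cm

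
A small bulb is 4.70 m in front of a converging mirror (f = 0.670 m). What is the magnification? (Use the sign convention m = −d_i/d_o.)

m = -0.166

1/d_i = 1/f − 1/d_o = 1/(0.6700) − 1/(4.70) = 1.280, so d_i = 0.7814 m.
m = −d_i/d_o = −(0.7814)/(4.70) = -0.166.
The image is real, inverted and reduced, in front of the mirror.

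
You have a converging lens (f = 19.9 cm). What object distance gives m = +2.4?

11.6 cm

m = −d_i/d_o ⇒ d_i = −m·d_o.
1/f = 1/d_o + 1/d_i = 1/d_o − 1/(m·d_o) = (1 − 1/m)/d_o, so d_o = f(1 − 1/m) = (19.90)(1 − 1/(+2.4)) = 11.6 cm.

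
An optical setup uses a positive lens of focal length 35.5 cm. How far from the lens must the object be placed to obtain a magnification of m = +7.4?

m = −d_i/d_o ⇒ d_i = −m·d_o.
1/f = 1/d_o + 1/d_i = 1/d_o − 1/(m·d_o) = (1 − 1/m)/d_o, so d_o = f(1 − 1/m) = (35.50)(1 − 1/(+7.4)) = 30.7 cm.

30.7 cm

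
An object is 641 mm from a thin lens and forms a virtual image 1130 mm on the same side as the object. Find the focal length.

f = 1480 mm (converging)

Virtual image ⇒ d_i = −1130 mm.
1/f = 1/d_o + 1/d_i = 1/(641) + 1/(-1130) = 0.0006751, so f = 1480 mm.
Since f is positive, the thin lens is converging.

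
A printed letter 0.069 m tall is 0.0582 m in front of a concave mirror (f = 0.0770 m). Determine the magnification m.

1/d_i = 1/f − 1/d_o = 1/(0.07700) − 1/(0.0582) = -4.195, so d_i = -0.2384 m.
m = −d_i/d_o = −(-0.2384)/(0.0582) = +4.10.
The image is virtual, upright and enlarged, behind the mirror.

m = +4.10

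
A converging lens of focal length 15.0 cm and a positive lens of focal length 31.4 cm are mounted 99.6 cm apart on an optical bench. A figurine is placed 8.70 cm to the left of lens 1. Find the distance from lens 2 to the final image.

Lens 1: 1/d_i1 = 1/f₁ − 1/d_o1 = 1/(15.0) − 1/(8.70) = -0.04828, so d_i1 = -20.71 cm.
The intermediate image is 20.71 cm to the left of lens 1 (virtual), which is 99.6 − (-20.71) = 120.3 cm to the left of lens 2, so d_o2 = +120.3 cm.
Lens 2: 1/d_i2 = 1/f₂ − 1/d_o2 = 1/(31.4) − 1/(120.3) = 0.02353, so d_i2 = 42.5 cm.
The final image is real, 42.5 cm to the right of lens 2 (overall magnification ≈ -0.84).

42.5 cm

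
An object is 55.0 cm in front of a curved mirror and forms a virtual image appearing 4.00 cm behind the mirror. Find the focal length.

f = -4.31 cm (convex)

Virtual image ⇒ d_i = −4.00 cm.
1/f = 1/d_o + 1/d_i = 1/(55.0) + 1/(-4.00) = -0.2318, so f = -4.31 cm.
Since f is negative, the curved mirror is convex.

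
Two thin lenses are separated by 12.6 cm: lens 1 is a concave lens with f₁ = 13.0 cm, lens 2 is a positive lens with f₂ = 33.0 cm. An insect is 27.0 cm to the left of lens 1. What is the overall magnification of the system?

m = +0.923

f₁ = −13.0 cm (diverging).
Lens 1: 1/d_i1 = 1/(-13.0) − 1/(27.0) = -0.1140, so d_i1 = -8.775 cm; m₁ = −d_i1/d_o1 = +0.3250.
d_o2 = 12.6 − (-8.775) = 21.38 cm.
Lens 2: 1/d_i2 = 1/(33.0) − 1/(21.38) = -0.01647, so d_i2 = -60.72 cm; m₂ = −d_i2/d_o2 = +2.840.
m = m₁·m₂ = (+0.3250)(+2.840) = +0.923.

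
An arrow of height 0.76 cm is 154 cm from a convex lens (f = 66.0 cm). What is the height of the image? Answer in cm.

1/d_i = 1/f − 1/d_o = 1/(66.00) − 1/(154) = 0.008658, so d_i = 115.5 cm.
m = −d_i/d_o = -0.7500.
|h_i| = |m|·h_o = 0.7500 × 0.76 = 0.570 cm. The image is real, inverted and reduced, on the far side of the lens.

0.570 cm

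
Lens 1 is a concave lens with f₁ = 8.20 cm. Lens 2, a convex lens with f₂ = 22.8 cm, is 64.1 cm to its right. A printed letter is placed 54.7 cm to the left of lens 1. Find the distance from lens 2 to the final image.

33.5 cm

Lens 1 is diverging, so f₁ = −8.20 cm.
Lens 1: 1/d_i1 = 1/f₁ − 1/d_o1 = 1/(-8.20) − 1/(54.7) = -0.1402, so d_i1 = -7.131 cm.
The intermediate image is 7.131 cm to the left of lens 1 (virtual), which is 64.1 − (-7.131) = 71.23 cm to the left of lens 2, so d_o2 = +71.23 cm.
Lens 2: 1/d_i2 = 1/f₂ − 1/d_o2 = 1/(22.8) − 1/(71.23) = 0.02982, so d_i2 = 33.5 cm.
The final image is real, 33.5 cm to the right of lens 2 (overall magnification ≈ -0.061).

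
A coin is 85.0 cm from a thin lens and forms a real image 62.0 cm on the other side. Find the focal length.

Real image ⇒ d_i = +62.0 cm.
1/f = 1/d_o + 1/d_i = 1/(85.0) + 1/(62.0) = 0.02789, so f = 35.9 cm.
Since f is positive, the thin lens is converging.

f = 35.9 cm (converging)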